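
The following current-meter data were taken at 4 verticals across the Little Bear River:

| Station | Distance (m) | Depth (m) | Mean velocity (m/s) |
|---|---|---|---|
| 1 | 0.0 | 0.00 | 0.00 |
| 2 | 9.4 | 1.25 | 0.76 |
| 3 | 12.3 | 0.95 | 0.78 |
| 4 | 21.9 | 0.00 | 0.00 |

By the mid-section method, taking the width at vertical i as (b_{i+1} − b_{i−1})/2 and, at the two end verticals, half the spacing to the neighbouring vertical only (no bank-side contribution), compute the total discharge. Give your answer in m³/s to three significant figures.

w_2 = (12.3 − 0.0)/2 = 6.15 m; q_2 = 0.76 × 1.25 × 6.15 = 5.843 m³/s
w_3 = (21.9 − 9.4)/2 = 6.25 m; q_3 = 0.78 × 0.95 × 6.25 = 4.631 m³/s
Stations 1, 4 contribute zero (depth or velocity is 0).
Q = Σ qᵢ = 10.47 m³/s

10.5 m³/s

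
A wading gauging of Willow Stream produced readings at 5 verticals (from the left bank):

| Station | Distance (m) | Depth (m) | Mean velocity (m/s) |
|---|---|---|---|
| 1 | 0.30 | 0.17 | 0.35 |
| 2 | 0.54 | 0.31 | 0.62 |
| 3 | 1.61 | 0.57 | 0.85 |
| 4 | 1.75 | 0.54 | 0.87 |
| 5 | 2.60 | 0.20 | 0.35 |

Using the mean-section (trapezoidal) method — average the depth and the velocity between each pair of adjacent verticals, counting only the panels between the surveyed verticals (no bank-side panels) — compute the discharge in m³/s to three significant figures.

0.633 m³/s

Panel 1-2: Δb = 0.24 m, d̄ = (0.17+0.31)/2 = 0.24, v̄ = (0.35+0.62)/2 = 0.485 → q = 0.24×0.24×0.485 = 0.02794 m³/s
Panel 2-3: Δb = 1.07 m, d̄ = (0.31+0.57)/2 = 0.44, v̄ = (0.62+0.85)/2 = 0.735 → q = 1.07×0.44×0.735 = 0.3460 m³/s
Panel 3-4: Δb = 0.14 m, d̄ = (0.57+0.54)/2 = 0.555, v̄ = (0.85+0.87)/2 = 0.86 → q = 0.14×0.555×0.86 = 0.06682 m³/s
Panel 4-5: Δb = 0.85 m, d̄ = (0.54+0.20)/2 = 0.37, v̄ = (0.87+0.35)/2 = 0.61 → q = 0.85×0.37×0.61 = 0.1918 m³/s
Q = Σ q = 0.6326 m³/s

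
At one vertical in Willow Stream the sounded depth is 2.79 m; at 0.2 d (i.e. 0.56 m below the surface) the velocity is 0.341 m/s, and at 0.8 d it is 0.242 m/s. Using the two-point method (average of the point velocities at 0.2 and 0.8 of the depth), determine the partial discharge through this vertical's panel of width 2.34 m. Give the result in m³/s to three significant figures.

v̄ = (0.341 + 0.242) / 2 = 0.2915 m/s
q = v̄ × d × w = 0.2915 × 2.79 × 2.34 = 1.903 m³/s

1.90 m³/s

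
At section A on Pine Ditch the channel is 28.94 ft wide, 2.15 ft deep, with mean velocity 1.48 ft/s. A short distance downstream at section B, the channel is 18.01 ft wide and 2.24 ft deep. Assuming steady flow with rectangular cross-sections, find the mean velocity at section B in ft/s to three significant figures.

2.28 ft/s

Q = A₁V₁ = (28.94×2.15) × 1.48 = 92.09 ft³/s
A₂ = 18.01 × 2.24 = 40.34 ft²
V₂ = Q/A₂ = 92.09/40.34 = 2.283 ft/s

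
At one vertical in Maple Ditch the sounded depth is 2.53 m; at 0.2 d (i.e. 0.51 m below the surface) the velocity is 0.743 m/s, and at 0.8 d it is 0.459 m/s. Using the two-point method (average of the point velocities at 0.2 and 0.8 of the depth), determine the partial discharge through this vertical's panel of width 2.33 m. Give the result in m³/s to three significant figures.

3.54 m³/s

v̄ = (0.743 + 0.459) / 2 = 0.6010 m/s
q = v̄ × d × w = 0.6010 × 2.53 × 2.33 = 3.543 m³/s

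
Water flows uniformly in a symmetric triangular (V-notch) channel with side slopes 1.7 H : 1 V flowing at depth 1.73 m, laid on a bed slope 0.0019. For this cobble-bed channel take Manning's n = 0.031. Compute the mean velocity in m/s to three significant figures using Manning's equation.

A = z·y² = 1.7×1.73² = 5.088 m²
P = 2y√(1+z²) = 2×1.73×√(1+1.7²) = 6.824 m
R = A/P = 5.088/6.824 = 0.7456 m
Q = (1/n)·A·R^(2/3)·S^(1/2) = (1/0.031) × 5.088 × 0.7456^(2/3) × 0.0019^(1/2) = 5.882 m³/s
V = Q/A = 5.882/5.088 = 1.156 m/s

1.16 m/s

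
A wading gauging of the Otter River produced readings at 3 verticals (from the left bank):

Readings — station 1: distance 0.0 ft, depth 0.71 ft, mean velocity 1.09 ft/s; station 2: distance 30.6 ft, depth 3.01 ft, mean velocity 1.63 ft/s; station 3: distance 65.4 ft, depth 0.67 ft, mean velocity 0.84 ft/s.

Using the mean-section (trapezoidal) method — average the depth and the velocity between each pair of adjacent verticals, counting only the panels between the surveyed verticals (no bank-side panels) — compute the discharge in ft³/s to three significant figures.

Panel 1-2: Δb = 30.6 ft, d̄ = (0.71+3.01)/2 = 1.86, v̄ = (1.09+1.63)/2 = 1.36 → q = 30.6×1.86×1.36 = 77.41 ft³/s
Panel 2-3: Δb = 34.8 ft, d̄ = (3.01+0.67)/2 = 1.84, v̄ = (1.63+0.84)/2 = 1.235 → q = 34.8×1.84×1.235 = 79.08 ft³/s
Q = Σ q = 156.5 ft³/s

156 ft³/s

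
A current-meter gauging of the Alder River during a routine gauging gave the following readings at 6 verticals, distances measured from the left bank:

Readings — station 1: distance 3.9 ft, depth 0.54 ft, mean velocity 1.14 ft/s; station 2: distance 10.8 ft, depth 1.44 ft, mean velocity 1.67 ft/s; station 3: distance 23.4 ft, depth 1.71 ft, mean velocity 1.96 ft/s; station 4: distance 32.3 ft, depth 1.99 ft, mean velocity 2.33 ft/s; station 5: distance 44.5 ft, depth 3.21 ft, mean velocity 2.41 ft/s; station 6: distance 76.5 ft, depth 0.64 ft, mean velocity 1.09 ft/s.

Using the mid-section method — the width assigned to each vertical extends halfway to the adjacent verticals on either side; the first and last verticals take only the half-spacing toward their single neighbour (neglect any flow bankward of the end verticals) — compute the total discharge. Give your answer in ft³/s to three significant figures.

w_1 = (10.8 − 3.9)/2 = 3.45 ft; q_1 = 1.14 × 0.54 × 3.45 = 2.124 ft³/s
w_2 = (23.4 − 3.9)/2 = 9.75 ft; q_2 = 1.67 × 1.44 × 9.75 = 23.45 ft³/s
w_3 = (32.3 − 10.8)/2 = 10.75 ft; q_3 = 1.96 × 1.71 × 10.75 = 36.03 ft³/s
w_4 = (44.5 − 23.4)/2 = 10.55 ft; q_4 = 2.33 × 1.99 × 10.55 = 48.92 ft³/s
w_5 = (76.5 − 32.3)/2 = 22.1 ft; q_5 = 2.41 × 3.21 × 22.1 = 171.0 ft³/s
w_6 = (76.5 − 44.5)/2 = 16 ft; q_6 = 1.09 × 0.64 × 16 = 11.16 ft³/s
Q = Σ qᵢ = 292.6 ft³/s

293 ft³/s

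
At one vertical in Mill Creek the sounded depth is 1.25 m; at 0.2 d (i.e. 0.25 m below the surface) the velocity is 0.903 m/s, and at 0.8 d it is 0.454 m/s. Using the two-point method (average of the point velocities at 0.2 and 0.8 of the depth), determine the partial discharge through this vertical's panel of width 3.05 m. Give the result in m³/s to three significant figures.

2.59 m³/s

v̄ = (0.903 + 0.454) / 2 = 0.6785 m/s
q = v̄ × d × w = 0.6785 × 1.25 × 3.05 = 2.587 m³/s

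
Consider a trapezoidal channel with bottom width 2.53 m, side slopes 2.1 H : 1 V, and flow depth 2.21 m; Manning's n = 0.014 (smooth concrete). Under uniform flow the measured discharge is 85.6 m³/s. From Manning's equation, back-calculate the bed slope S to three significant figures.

0.00431

A = (b + z·y)·y = (2.53 + 2.1×2.21)×2.21 = 15.85 m²
P = b + 2y√(1+z²) = 2.53 + 2×2.21×√(1+2.1²) = 12.81 m
R = A/P = 15.85/12.81 = 1.237 m
S = (Q·n / (1·A·R^(2/3)))² = (85.6×0.014 / (1×15.85×1.152))² = 0.004306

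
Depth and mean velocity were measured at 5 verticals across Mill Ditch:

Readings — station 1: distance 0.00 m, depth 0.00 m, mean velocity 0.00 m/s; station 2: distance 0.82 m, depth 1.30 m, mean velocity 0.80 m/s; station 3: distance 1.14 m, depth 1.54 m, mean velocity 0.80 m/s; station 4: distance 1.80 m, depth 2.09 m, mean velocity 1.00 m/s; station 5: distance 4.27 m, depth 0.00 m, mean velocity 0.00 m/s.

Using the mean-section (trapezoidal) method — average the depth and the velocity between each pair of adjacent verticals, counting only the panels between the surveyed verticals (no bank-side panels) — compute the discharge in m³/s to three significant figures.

2.95 m³/s

Panel 1-2: Δb = 0.82 m, d̄ = (0.00+1.30)/2 = 0.65, v̄ = (0.00+0.80)/2 = 0.4 → q = 0.82×0.65×0.4 = 0.2132 m³/s
Panel 2-3: Δb = 0.32 m, d̄ = (1.30+1.54)/2 = 1.42, v̄ = (0.80+0.80)/2 = 0.8 → q = 0.32×1.42×0.8 = 0.3635 m³/s
Panel 3-4: Δb = 0.66 m, d̄ = (1.54+2.09)/2 = 1.815, v̄ = (0.80+1.00)/2 = 0.9 → q = 0.66×1.815×0.9 = 1.078 m³/s
Panel 4-5: Δb = 2.47 m, d̄ = (2.09+0.00)/2 = 1.045, v̄ = (1.00+0.00)/2 = 0.5 → q = 2.47×1.045×0.5 = 1.291 m³/s
Q = Σ q = 2.945 m³/s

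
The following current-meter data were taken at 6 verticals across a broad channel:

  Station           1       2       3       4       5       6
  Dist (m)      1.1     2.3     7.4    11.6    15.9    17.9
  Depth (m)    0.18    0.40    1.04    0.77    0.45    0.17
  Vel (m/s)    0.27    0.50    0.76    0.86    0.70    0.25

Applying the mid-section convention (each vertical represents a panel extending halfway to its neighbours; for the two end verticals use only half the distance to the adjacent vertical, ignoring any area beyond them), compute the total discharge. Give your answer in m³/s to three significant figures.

w_1 = (2.3 − 1.1)/2 = 0.6 m; q_1 = 0.27 × 0.18 × 0.6 = 0.02916 m³/s
w_2 = (7.4 − 1.1)/2 = 3.15 m; q_2 = 0.50 × 0.40 × 3.15 = 0.6300 m³/s
w_3 = (11.6 − 2.3)/2 = 4.65 m; q_3 = 0.76 × 1.04 × 4.65 = 3.675 m³/s
w_4 = (15.9 − 7.4)/2 = 4.25 m; q_4 = 0.86 × 0.77 × 4.25 = 2.814 m³/s
w_5 = (17.9 − 11.6)/2 = 3.15 m; q_5 = 0.70 × 0.45 × 3.15 = 0.9923 m³/s
w_6 = (17.9 − 15.9)/2 = 1 m; q_6 = 0.25 × 0.17 × 1 = 0.04250 m³/s
Q = Σ qᵢ = 8.184 m³/s

8.18 m³/s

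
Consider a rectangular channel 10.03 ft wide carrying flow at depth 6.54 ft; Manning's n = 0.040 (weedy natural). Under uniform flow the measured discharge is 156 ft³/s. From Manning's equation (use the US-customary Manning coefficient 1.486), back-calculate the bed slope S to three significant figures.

A = b·y = 10.03 × 6.54 = 65.60 ft²
P = b + 2y = 10.03 + 2×6.54 = 23.11 ft
R = A/P = 65.60/23.11 = 2.838 ft
S = (Q·n / (1.486·A·R^(2/3)))² = (156×0.040 / (1.486×65.60×2.005))² = 0.001020

0.00102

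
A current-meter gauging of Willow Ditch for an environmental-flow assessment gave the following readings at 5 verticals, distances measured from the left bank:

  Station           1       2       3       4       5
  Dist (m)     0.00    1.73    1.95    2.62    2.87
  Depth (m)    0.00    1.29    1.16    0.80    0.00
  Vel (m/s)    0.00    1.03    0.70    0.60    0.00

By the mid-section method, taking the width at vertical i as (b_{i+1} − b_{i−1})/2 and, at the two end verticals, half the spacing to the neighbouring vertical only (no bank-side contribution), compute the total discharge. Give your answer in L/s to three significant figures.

1880 L/s

w_2 = (1.95 − 0.00)/2 = 0.975 m; q_2 = 1.03 × 1.29 × 0.975 = 1.295 m³/s
w_3 = (2.62 − 1.73)/2 = 0.445 m; q_3 = 0.70 × 1.16 × 0.445 = 0.3613 m³/s
w_4 = (2.87 − 1.95)/2 = 0.46 m; q_4 = 0.60 × 0.80 × 0.46 = 0.2208 m³/s
Stations 1, 5 contribute zero (depth or velocity is 0).
Q = Σ qᵢ = 1.878 m³/s
= 1.878 × 1000 = 1878 L/s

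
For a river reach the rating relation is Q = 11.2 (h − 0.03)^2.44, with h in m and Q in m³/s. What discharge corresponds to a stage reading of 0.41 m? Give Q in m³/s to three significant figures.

1.06 m³/s

Q = 11.2 × (0.41 − 0.03)^2.44 = 11.2 × 0.38^2.44 = 1.057 m³/s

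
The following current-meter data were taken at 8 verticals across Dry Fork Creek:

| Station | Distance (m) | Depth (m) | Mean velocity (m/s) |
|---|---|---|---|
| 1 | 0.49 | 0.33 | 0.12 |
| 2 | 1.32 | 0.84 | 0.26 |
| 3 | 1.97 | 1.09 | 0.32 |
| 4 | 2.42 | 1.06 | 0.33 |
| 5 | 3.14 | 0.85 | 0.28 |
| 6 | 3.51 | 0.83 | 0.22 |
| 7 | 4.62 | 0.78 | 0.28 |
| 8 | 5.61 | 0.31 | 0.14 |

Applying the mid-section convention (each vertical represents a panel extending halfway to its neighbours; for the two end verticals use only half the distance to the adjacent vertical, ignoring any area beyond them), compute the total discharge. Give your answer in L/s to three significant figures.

w_1 = (1.32 − 0.49)/2 = 0.415 m; q_1 = 0.12 × 0.33 × 0.415 = 0.01643 m³/s
w_2 = (1.97 − 0.49)/2 = 0.74 m; q_2 = 0.26 × 0.84 × 0.74 = 0.1616 m³/s
w_3 = (2.42 − 1.32)/2 = 0.55 m; q_3 = 0.32 × 1.09 × 0.55 = 0.1918 m³/s
w_4 = (3.14 − 1.97)/2 = 0.585 m; q_4 = 0.33 × 1.06 × 0.585 = 0.2046 m³/s
w_5 = (3.51 − 2.42)/2 = 0.545 m; q_5 = 0.28 × 0.85 × 0.545 = 0.1297 m³/s
w_6 = (4.62 − 3.14)/2 = 0.74 m; q_6 = 0.22 × 0.83 × 0.74 = 0.1351 m³/s
w_7 = (5.61 − 3.51)/2 = 1.05 m; q_7 = 0.28 × 0.78 × 1.05 = 0.2293 m³/s
w_8 = (5.61 − 4.62)/2 = 0.495 m; q_8 = 0.14 × 0.31 × 0.495 = 0.02148 m³/s
Q = Σ qᵢ = 1.090 m³/s
= 1.090 × 1000 = 1090 L/s

1090 L/s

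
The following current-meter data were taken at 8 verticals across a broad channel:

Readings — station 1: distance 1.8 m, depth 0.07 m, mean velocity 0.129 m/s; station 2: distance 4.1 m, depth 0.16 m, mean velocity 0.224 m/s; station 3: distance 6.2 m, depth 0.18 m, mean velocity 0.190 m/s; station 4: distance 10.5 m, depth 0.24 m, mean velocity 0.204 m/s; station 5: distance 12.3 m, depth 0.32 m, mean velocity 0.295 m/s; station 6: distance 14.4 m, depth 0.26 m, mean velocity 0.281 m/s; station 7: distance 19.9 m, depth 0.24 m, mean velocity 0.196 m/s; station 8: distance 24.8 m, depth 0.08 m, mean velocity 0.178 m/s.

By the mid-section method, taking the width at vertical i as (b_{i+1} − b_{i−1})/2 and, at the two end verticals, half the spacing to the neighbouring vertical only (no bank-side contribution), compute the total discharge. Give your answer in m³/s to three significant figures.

w_1 = (4.1 − 1.8)/2 = 1.15 m; q_1 = 0.129 × 0.07 × 1.15 = 0.01038 m³/s
w_2 = (6.2 − 1.8)/2 = 2.2 m; q_2 = 0.224 × 0.16 × 2.2 = 0.07885 m³/s
w_3 = (10.5 − 4.1)/2 = 3.2 m; q_3 = 0.190 × 0.18 × 3.2 = 0.1094 m³/s
w_4 = (12.3 − 6.2)/2 = 3.05 m; q_4 = 0.204 × 0.24 × 3.05 = 0.1493 m³/s
w_5 = (14.4 − 10.5)/2 = 1.95 m; q_5 = 0.295 × 0.32 × 1.95 = 0.1841 m³/s
w_6 = (19.9 − 12.3)/2 = 3.8 m; q_6 = 0.281 × 0.26 × 3.8 = 0.2776 m³/s
w_7 = (24.8 − 14.4)/2 = 5.2 m; q_7 = 0.196 × 0.24 × 5.2 = 0.2446 m³/s
w_8 = (24.8 − 19.9)/2 = 2.45 m; q_8 = 0.178 × 0.08 × 2.45 = 0.03489 m³/s
Q = Σ qᵢ = 1.089 m³/s

1.09 m³/s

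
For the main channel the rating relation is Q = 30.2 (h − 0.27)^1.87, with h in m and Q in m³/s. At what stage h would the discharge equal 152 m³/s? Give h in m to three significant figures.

2.64 m

h − h₀ = (Q/C)^(1/b) = (152/30.2)^(1/1.87) = 2.373 m
h = 0.27 + 2.373 = 2.643 m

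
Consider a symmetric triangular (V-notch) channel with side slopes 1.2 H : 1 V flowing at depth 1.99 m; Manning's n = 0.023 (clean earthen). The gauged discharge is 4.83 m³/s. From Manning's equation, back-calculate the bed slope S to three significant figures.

0.000782

A = z·y² = 1.2×1.99² = 4.752 m²
P = 2y√(1+z²) = 2×1.99×√(1+1.2²) = 6.217 m
R = A/P = 4.752/6.217 = 0.7644 m
S = (Q·n / (1·A·R^(2/3)))² = (4.83×0.023 / (1×4.752×0.8360))² = 0.0007819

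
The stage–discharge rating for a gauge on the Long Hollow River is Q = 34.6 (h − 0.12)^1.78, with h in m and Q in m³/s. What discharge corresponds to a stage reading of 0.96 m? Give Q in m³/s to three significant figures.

25.4 m³/s

Q = 34.6 × (0.96 − 0.12)^1.78 = 34.6 × 0.84^1.78 = 25.37 m³/s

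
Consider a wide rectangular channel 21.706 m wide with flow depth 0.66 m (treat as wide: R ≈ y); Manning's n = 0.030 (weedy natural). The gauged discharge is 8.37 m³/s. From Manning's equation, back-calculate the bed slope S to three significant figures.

A = b·y = 21.706 × 0.66 = 14.33 m²
Wide channel: R ≈ y = 0.66 m
S = (Q·n / (1·A·R^(2/3)))² = (8.37×0.030 / (1×14.33×0.7580))² = 0.0005346

0.000535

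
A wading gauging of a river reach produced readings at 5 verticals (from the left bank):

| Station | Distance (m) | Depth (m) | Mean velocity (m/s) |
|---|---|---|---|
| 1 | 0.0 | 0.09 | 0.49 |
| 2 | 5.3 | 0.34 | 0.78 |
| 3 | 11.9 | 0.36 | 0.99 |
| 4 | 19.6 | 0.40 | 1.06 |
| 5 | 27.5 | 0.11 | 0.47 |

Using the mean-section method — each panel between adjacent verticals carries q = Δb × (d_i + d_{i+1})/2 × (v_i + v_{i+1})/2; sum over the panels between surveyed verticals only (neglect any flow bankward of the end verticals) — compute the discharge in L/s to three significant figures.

Panel 1-2: Δb = 5.3 m, d̄ = (0.09+0.34)/2 = 0.215, v̄ = (0.49+0.78)/2 = 0.635 → q = 5.3×0.215×0.635 = 0.7236 m³/s
Panel 2-3: Δb = 6.6 m, d̄ = (0.34+0.36)/2 = 0.35, v̄ = (0.78+0.99)/2 = 0.885 → q = 6.6×0.35×0.885 = 2.044 m³/s
Panel 3-4: Δb = 7.7 m, d̄ = (0.36+0.40)/2 = 0.38, v̄ = (0.99+1.06)/2 = 1.025 → q = 7.7×0.38×1.025 = 2.999 m³/s
Panel 4-5: Δb = 7.9 m, d̄ = (0.40+0.11)/2 = 0.255, v̄ = (1.06+0.47)/2 = 0.765 → q = 7.9×0.255×0.765 = 1.541 m³/s
Q = Σ q = 7.308 m³/s
= 7.308 × 1000 = 7308 L/s

7310 L/s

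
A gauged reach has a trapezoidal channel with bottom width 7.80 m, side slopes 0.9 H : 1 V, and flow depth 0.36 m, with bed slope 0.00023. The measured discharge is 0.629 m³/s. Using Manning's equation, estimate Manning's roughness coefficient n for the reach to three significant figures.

A = (b + z·y)·y = (7.80 + 0.9×0.36)×0.36 = 2.925 m²
P = b + 2y√(1+z²) = 7.80 + 2×0.36×√(1+0.9²) = 8.769 m
R = A/P = 2.925/8.769 = 0.3335 m
n = (1/Q)·A·R^(2/3)·S^(1/2) = (1/0.629) × 2.925 × 0.4809 × 0.01517 = 0.03391

0.0339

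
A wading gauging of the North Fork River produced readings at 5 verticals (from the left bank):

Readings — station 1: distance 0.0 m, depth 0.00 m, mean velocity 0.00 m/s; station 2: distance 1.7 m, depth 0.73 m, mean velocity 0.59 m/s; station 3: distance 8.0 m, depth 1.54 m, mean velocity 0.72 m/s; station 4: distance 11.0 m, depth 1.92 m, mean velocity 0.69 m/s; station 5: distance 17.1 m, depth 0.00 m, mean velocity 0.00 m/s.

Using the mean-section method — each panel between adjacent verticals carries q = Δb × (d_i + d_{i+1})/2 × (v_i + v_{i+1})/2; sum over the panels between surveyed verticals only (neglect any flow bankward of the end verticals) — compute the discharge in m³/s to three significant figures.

Panel 1-2: Δb = 1.7 m, d̄ = (0.00+0.73)/2 = 0.365, v̄ = (0.00+0.59)/2 = 0.295 → q = 1.7×0.365×0.295 = 0.1830 m³/s
Panel 2-3: Δb = 6.3 m, d̄ = (0.73+1.54)/2 = 1.135, v̄ = (0.59+0.72)/2 = 0.655 → q = 6.3×1.135×0.655 = 4.684 m³/s
Panel 3-4: Δb = 3 m, d̄ = (1.54+1.92)/2 = 1.73, v̄ = (0.72+0.69)/2 = 0.705 → q = 3×1.73×0.705 = 3.659 m³/s
Panel 4-5: Δb = 6.1 m, d̄ = (1.92+0.00)/2 = 0.96, v̄ = (0.69+0.00)/2 = 0.345 → q = 6.1×0.96×0.345 = 2.020 m³/s
Q = Σ q = 10.55 m³/s

10.5 m³/s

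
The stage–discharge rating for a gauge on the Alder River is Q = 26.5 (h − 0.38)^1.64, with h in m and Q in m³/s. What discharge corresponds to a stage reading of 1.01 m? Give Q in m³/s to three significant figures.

12.4 m³/s

Q = 26.5 × (1.01 − 0.38)^1.64 = 26.5 × 0.63^1.64 = 12.42 m³/s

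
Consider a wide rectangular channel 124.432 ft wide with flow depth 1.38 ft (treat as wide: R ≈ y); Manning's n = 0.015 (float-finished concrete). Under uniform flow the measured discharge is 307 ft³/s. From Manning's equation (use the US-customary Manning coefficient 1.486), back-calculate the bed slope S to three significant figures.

0.000212

A = b·y = 124.432 × 1.38 = 171.7 ft²
Wide channel: R ≈ y = 1.38 ft
S = (Q·n / (1.486·A·R^(2/3)))² = (307×0.015 / (1.486×171.7×1.240))² = 0.0002120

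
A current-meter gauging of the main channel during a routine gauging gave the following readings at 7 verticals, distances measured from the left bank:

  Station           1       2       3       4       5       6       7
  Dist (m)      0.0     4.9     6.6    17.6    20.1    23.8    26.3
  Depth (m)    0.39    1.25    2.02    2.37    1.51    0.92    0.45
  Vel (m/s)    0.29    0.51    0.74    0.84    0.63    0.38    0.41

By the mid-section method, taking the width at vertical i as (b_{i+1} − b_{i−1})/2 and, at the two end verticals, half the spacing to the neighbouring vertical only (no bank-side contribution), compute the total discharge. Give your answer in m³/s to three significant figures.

29.6 m³/s

w_1 = (4.9 − 0.0)/2 = 2.45 m; q_1 = 0.29 × 0.39 × 2.45 = 0.2771 m³/s
w_2 = (6.6 − 0.0)/2 = 3.3 m; q_2 = 0.51 × 1.25 × 3.3 = 2.104 m³/s
w_3 = (17.6 − 4.9)/2 = 6.35 m; q_3 = 0.74 × 2.02 × 6.35 = 9.492 m³/s
w_4 = (20.1 − 6.6)/2 = 6.75 m; q_4 = 0.84 × 2.37 × 6.75 = 13.44 m³/s
w_5 = (23.8 − 17.6)/2 = 3.1 m; q_5 = 0.63 × 1.51 × 3.1 = 2.949 m³/s
w_6 = (26.3 − 20.1)/2 = 3.1 m; q_6 = 0.38 × 0.92 × 3.1 = 1.084 m³/s
w_7 = (26.3 − 23.8)/2 = 1.25 m; q_7 = 0.41 × 0.45 × 1.25 = 0.2306 m³/s
Q = Σ qᵢ = 29.57 m³/s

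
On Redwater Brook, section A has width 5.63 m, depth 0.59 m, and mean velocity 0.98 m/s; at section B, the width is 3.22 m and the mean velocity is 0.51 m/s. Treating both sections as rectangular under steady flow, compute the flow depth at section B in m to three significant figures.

Q = A₁V₁ = (5.63×0.59) × 0.98 = 3.255 m³/s
d₂ = Q/(b₂ V₂) = 3.255/(3.22×0.51) = 1.982 m

1.98 m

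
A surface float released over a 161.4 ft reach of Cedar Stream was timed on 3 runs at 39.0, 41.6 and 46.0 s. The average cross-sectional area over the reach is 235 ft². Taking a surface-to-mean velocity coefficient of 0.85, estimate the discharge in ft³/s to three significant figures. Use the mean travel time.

t̄ = (39.0 + 41.6 + 46.0) / 3 = 42.2 s
v_surface = L / t̄ = 161.4 / 42.2 = 3.825 ft/s
v_mean = 0.85 × 3.825 = 3.251 ft/s
Q = A × v_mean = 235 × 3.251 = 764.0 ft³/s

764 ft³/s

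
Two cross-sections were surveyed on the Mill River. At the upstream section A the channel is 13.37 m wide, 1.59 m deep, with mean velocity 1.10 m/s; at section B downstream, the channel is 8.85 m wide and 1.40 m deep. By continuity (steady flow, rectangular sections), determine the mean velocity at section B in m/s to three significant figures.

1.89 m/s

Q = A₁V₁ = (13.37×1.59) × 1.10 = 23.38 m³/s
A₂ = 8.85 × 1.40 = 12.39 m²
V₂ = Q/A₂ = 23.38/12.39 = 1.887 m/s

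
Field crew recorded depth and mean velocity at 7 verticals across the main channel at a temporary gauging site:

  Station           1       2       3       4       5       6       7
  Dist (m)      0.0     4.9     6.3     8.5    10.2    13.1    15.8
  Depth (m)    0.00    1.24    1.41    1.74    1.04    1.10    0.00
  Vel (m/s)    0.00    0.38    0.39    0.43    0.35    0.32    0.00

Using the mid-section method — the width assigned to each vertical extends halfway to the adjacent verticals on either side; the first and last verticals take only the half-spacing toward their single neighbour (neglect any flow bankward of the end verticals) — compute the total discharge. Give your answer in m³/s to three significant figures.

5.76 m³/s

w_2 = (6.3 − 0.0)/2 = 3.15 m; q_2 = 0.38 × 1.24 × 3.15 = 1.484 m³/s
w_3 = (8.5 − 4.9)/2 = 1.8 m; q_3 = 0.39 × 1.41 × 1.8 = 0.9898 m³/s
w_4 = (10.2 − 6.3)/2 = 1.95 m; q_4 = 0.43 × 1.74 × 1.95 = 1.459 m³/s
w_5 = (13.1 − 8.5)/2 = 2.3 m; q_5 = 0.35 × 1.04 × 2.3 = 0.8372 m³/s
w_6 = (15.8 − 10.2)/2 = 2.8 m; q_6 = 0.32 × 1.10 × 2.8 = 0.9856 m³/s
Stations 1, 7 contribute zero (depth or velocity is 0).
Q = Σ qᵢ = 5.756 m³/s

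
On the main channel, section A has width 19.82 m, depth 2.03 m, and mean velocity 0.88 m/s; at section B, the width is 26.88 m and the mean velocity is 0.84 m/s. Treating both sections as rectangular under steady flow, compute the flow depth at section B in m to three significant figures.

1.57 m

Q = A₁V₁ = (19.82×2.03) × 0.88 = 35.41 m³/s
d₂ = Q/(b₂ V₂) = 35.41/(26.88×0.84) = 1.568 m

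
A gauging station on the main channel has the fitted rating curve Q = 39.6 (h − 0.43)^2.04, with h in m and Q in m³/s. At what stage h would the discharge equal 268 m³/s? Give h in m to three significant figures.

2.98 m

h − h₀ = (Q/C)^(1/b) = (268/39.6)^(1/2.04) = 2.553 m
h = 0.43 + 2.553 = 2.983 m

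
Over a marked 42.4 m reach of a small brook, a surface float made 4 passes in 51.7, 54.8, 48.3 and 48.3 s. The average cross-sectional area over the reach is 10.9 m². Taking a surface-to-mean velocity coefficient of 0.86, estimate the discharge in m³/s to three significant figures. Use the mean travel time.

7.83 m³/s

t̄ = (51.7 + 54.8 + 48.3 + 48.3) / 4 = 50.775 s
v_surface = L / t̄ = 42.4 / 50.775 = 0.8351 m/s
v_mean = 0.86 × 0.8351 = 0.7181 m/s
Q = A × v_mean = 10.9 × 0.7181 = 7.828 m³/s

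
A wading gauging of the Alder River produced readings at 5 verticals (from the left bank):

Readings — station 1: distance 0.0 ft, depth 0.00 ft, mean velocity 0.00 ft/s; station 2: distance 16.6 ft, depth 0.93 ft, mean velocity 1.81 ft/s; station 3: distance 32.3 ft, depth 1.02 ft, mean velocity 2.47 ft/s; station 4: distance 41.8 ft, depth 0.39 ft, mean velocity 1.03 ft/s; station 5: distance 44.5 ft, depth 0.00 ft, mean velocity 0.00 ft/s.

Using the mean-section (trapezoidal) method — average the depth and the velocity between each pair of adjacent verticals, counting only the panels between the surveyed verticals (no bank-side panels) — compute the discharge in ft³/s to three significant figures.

Panel 1-2: Δb = 16.6 ft, d̄ = (0.00+0.93)/2 = 0.465, v̄ = (0.00+1.81)/2 = 0.905 → q = 16.6×0.465×0.905 = 6.986 ft³/s
Panel 2-3: Δb = 15.7 ft, d̄ = (0.93+1.02)/2 = 0.975, v̄ = (1.81+2.47)/2 = 2.14 → q = 15.7×0.975×2.14 = 32.76 ft³/s
Panel 3-4: Δb = 9.5 ft, d̄ = (1.02+0.39)/2 = 0.705, v̄ = (2.47+1.03)/2 = 1.75 → q = 9.5×0.705×1.75 = 11.72 ft³/s
Panel 4-5: Δb = 2.7 ft, d̄ = (0.39+0.00)/2 = 0.195, v̄ = (1.03+0.00)/2 = 0.515 → q = 2.7×0.195×0.515 = 0.2711 ft³/s
Q = Σ q = 51.74 ft³/s

51.7 ft³/s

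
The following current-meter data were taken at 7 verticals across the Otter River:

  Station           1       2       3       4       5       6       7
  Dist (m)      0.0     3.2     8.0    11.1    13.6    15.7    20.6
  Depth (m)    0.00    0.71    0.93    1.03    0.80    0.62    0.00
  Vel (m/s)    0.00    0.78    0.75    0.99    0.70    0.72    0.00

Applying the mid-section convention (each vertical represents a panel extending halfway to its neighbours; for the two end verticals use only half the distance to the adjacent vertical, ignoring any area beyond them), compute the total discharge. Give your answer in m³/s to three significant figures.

w_2 = (8.0 − 0.0)/2 = 4 m; q_2 = 0.78 × 0.71 × 4 = 2.215 m³/s
w_3 = (11.1 − 3.2)/2 = 3.95 m; q_3 = 0.75 × 0.93 × 3.95 = 2.755 m³/s
w_4 = (13.6 − 8.0)/2 = 2.8 m; q_4 = 0.99 × 1.03 × 2.8 = 2.855 m³/s
w_5 = (15.7 − 11.1)/2 = 2.3 m; q_5 = 0.70 × 0.80 × 2.3 = 1.288 m³/s
w_6 = (20.6 − 13.6)/2 = 3.5 m; q_6 = 0.72 × 0.62 × 3.5 = 1.562 m³/s
Stations 1, 7 contribute zero (depth or velocity is 0).
Q = Σ qᵢ = 10.68 m³/s

10.7 m³/s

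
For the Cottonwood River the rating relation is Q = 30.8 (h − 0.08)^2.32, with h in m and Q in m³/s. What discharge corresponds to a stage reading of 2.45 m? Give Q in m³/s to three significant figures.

228 m³/s

Q = 30.8 × (2.45 − 0.08)^2.32 = 30.8 × 2.37^2.32 = 228.0 m³/s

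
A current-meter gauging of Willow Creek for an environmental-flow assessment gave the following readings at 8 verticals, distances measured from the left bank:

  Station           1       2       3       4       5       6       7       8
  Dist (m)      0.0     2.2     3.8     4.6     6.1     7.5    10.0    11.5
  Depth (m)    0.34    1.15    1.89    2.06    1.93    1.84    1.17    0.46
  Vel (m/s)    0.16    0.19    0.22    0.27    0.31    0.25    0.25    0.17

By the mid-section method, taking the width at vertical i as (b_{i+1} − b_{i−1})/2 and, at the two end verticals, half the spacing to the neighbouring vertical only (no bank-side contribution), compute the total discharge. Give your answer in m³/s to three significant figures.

w_1 = (2.2 − 0.0)/2 = 1.1 m; q_1 = 0.16 × 0.34 × 1.1 = 0.05984 m³/s
w_2 = (3.8 − 0.0)/2 = 1.9 m; q_2 = 0.19 × 1.15 × 1.9 = 0.4152 m³/s
w_3 = (4.6 − 2.2)/2 = 1.2 m; q_3 = 0.22 × 1.89 × 1.2 = 0.4990 m³/s
w_4 = (6.1 − 3.8)/2 = 1.15 m; q_4 = 0.27 × 2.06 × 1.15 = 0.6396 m³/s
w_5 = (7.5 − 4.6)/2 = 1.45 m; q_5 = 0.31 × 1.93 × 1.45 = 0.8675 m³/s
w_6 = (10.0 − 6.1)/2 = 1.95 m; q_6 = 0.25 × 1.84 × 1.95 = 0.8970 m³/s
w_7 = (11.5 − 7.5)/2 = 2 m; q_7 = 0.25 × 1.17 × 2 = 0.5850 m³/s
w_8 = (11.5 − 10.0)/2 = 0.75 m; q_8 = 0.17 × 0.46 × 0.75 = 0.05865 m³/s
Q = Σ qᵢ = 4.022 m³/s

4.02 m³/s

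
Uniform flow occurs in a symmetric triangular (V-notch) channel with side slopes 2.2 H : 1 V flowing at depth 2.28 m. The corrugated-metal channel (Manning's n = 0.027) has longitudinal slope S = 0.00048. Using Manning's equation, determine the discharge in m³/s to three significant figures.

A = z·y² = 2.2×2.28² = 11.44 m²
P = 2y√(1+z²) = 2×2.28×√(1+2.2²) = 11.02 m
R = A/P = 11.44/11.02 = 1.038 m
Q = (1/n)·A·R^(2/3)·S^(1/2) = (1/0.027) × 11.44 × 1.038^(2/3) × 0.00048^(1/2) = 9.513 m³/s

9.51 m³/s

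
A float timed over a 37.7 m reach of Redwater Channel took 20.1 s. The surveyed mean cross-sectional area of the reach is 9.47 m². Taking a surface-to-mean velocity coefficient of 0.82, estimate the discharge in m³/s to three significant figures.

v_surface = L / t̄ = 37.7 / 20.1 = 1.876 m/s
v_mean = 0.82 × 1.876 = 1.538 m/s
Q = A × v_mean = 9.47 × 1.538 = 14.56 m³/s

14.6 m³/s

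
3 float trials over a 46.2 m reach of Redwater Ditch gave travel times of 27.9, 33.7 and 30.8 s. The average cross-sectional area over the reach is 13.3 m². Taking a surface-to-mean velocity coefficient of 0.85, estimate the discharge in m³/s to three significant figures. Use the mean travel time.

t̄ = (27.9 + 33.7 + 30.8) / 3 = 30.8 s
v_surface = L / t̄ = 46.2 / 30.8 = 1.500 m/s
v_mean = 0.85 × 1.500 = 1.275 m/s
Q = A × v_mean = 13.3 × 1.275 = 16.96 m³/s

17.0 m³/s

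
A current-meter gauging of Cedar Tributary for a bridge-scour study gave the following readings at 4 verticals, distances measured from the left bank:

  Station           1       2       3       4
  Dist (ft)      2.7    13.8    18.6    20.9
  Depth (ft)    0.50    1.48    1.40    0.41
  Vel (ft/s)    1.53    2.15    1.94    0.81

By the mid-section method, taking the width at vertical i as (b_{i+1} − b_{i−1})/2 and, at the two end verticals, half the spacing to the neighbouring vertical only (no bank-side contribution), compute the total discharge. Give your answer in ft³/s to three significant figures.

39.6 ft³/s

w_1 = (13.8 − 2.7)/2 = 5.55 ft; q_1 = 1.53 × 0.50 × 5.55 = 4.246 ft³/s
w_2 = (18.6 − 2.7)/2 = 7.95 ft; q_2 = 2.15 × 1.48 × 7.95 = 25.30 ft³/s
w_3 = (20.9 − 13.8)/2 = 3.55 ft; q_3 = 1.94 × 1.40 × 3.55 = 9.642 ft³/s
w_4 = (20.9 − 18.6)/2 = 1.15 ft; q_4 = 0.81 × 0.41 × 1.15 = 0.3819 ft³/s
Q = Σ qᵢ = 39.57 ft³/s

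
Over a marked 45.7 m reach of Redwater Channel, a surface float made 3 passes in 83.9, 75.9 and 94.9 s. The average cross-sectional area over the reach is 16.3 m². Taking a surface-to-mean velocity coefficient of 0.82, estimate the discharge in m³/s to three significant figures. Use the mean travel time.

7.19 m³/s

t̄ = (83.9 + 75.9 + 94.9) / 3 = 84.9 s
v_surface = L / t̄ = 45.7 / 84.9 = 0.5383 m/s
v_mean = 0.82 × 0.5383 = 0.4414 m/s
Q = A × v_mean = 16.3 × 0.4414 = 7.195 m³/s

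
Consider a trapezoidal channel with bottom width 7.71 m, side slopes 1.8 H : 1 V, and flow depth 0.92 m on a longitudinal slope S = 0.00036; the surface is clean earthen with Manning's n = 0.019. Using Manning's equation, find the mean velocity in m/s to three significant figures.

A = (b + z·y)·y = (7.71 + 1.8×0.92)×0.92 = 8.617 m²
P = b + 2y√(1+z²) = 7.71 + 2×0.92×√(1+1.8²) = 11.50 m
R = A/P = 8.617/11.50 = 0.7494 m
Q = (1/n)·A·R^(2/3)·S^(1/2) = (1/0.019) × 8.617 × 0.7494^(2/3) × 0.00036^(1/2) = 7.099 m³/s
V = Q/A = 7.099/8.617 = 0.8239 m/s

0.824 m/s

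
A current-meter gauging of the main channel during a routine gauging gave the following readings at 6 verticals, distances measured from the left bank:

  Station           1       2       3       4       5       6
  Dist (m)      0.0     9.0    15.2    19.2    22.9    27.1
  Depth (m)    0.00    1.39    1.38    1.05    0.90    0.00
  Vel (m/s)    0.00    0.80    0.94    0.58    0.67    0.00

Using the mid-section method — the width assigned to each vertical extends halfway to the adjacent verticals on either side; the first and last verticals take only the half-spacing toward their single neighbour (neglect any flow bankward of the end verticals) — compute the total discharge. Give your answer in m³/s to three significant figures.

w_2 = (15.2 − 0.0)/2 = 7.6 m; q_2 = 0.80 × 1.39 × 7.6 = 8.451 m³/s
w_3 = (19.2 − 9.0)/2 = 5.1 m; q_3 = 0.94 × 1.38 × 5.1 = 6.616 m³/s
w_4 = (22.9 − 15.2)/2 = 3.85 m; q_4 = 0.58 × 1.05 × 3.85 = 2.345 m³/s
w_5 = (27.1 − 19.2)/2 = 3.95 m; q_5 = 0.67 × 0.90 × 3.95 = 2.382 m³/s
Stations 1, 6 contribute zero (depth or velocity is 0).
Q = Σ qᵢ = 19.79 m³/s

19.8 m³/s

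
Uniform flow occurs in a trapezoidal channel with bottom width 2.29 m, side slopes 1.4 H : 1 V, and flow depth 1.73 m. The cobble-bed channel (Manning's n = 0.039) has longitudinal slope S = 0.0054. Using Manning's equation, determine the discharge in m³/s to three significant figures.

15.2 m³/s

A = (b + z·y)·y = (2.29 + 1.4×1.73)×1.73 = 8.152 m²
P = b + 2y√(1+z²) = 2.29 + 2×1.73×√(1+1.4²) = 8.243 m
R = A/P = 8.152/8.243 = 0.9890 m
Q = (1/n)·A·R^(2/3)·S^(1/2) = (1/0.039) × 8.152 × 0.9890^(2/3) × 0.0054^(1/2) = 15.25 m³/s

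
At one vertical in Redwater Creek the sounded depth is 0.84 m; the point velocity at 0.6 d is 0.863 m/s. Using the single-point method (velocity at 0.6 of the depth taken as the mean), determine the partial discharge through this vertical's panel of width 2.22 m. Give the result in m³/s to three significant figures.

1.61 m³/s

v̄ = v₀.₆ = 0.863 m/s
q = v̄ × d × w = 0.8630 × 0.84 × 2.22 = 1.609 m³/s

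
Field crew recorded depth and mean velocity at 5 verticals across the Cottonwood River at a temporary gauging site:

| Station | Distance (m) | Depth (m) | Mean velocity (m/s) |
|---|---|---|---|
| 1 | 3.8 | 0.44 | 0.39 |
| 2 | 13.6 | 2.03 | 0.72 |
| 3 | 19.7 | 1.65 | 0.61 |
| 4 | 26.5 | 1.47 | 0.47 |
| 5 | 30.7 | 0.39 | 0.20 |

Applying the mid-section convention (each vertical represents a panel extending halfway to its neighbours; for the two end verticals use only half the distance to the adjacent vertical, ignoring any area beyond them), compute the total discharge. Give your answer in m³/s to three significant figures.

w_1 = (13.6 − 3.8)/2 = 4.9 m; q_1 = 0.39 × 0.44 × 4.9 = 0.8408 m³/s
w_2 = (19.7 − 3.8)/2 = 7.95 m; q_2 = 0.72 × 2.03 × 7.95 = 11.62 m³/s
w_3 = (26.5 − 13.6)/2 = 6.45 m; q_3 = 0.61 × 1.65 × 6.45 = 6.492 m³/s
w_4 = (30.7 − 19.7)/2 = 5.5 m; q_4 = 0.47 × 1.47 × 5.5 = 3.800 m³/s
w_5 = (30.7 − 26.5)/2 = 2.1 m; q_5 = 0.20 × 0.39 × 2.1 = 0.1638 m³/s
Q = Σ qᵢ = 22.92 m³/s

22.9 m³/s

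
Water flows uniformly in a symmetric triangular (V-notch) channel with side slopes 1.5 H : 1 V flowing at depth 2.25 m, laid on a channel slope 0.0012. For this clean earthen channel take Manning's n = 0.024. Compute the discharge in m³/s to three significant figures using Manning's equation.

10.5 m³/s

A = z·y² = 1.5×2.25² = 7.594 m²
P = 2y√(1+z²) = 2×2.25×√(1+1.5²) = 8.112 m
R = A/P = 7.594/8.112 = 0.9361 m
Q = (1/n)·A·R^(2/3)·S^(1/2) = (1/0.024) × 7.594 × 0.9361^(2/3) × 0.0012^(1/2) = 10.49 m³/s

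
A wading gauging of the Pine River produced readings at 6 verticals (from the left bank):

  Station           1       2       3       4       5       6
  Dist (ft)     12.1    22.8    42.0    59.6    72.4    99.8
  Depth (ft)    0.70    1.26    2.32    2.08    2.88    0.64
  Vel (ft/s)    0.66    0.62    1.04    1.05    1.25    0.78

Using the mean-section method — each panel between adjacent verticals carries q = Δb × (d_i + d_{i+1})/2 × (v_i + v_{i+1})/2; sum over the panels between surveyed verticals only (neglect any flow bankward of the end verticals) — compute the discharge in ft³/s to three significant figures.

Panel 1-2: Δb = 10.7 ft, d̄ = (0.70+1.26)/2 = 0.98, v̄ = (0.66+0.62)/2 = 0.64 → q = 10.7×0.98×0.64 = 6.711 ft³/s
Panel 2-3: Δb = 19.2 ft, d̄ = (1.26+2.32)/2 = 1.79, v̄ = (0.62+1.04)/2 = 0.83 → q = 19.2×1.79×0.83 = 28.53 ft³/s
Panel 3-4: Δb = 17.6 ft, d̄ = (2.32+2.08)/2 = 2.2, v̄ = (1.04+1.05)/2 = 1.045 → q = 17.6×2.2×1.045 = 40.46 ft³/s
Panel 4-5: Δb = 12.8 ft, d̄ = (2.08+2.88)/2 = 2.48, v̄ = (1.05+1.25)/2 = 1.15 → q = 12.8×2.48×1.15 = 36.51 ft³/s
Panel 5-6: Δb = 27.4 ft, d̄ = (2.88+0.64)/2 = 1.76, v̄ = (1.25+0.78)/2 = 1.015 → q = 27.4×1.76×1.015 = 48.95 ft³/s
Q = Σ q = 161.2 ft³/s

161 ft³/s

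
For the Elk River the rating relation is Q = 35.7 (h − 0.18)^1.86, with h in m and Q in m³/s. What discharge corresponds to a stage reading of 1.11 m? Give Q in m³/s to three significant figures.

31.2 m³/s

Q = 35.7 × (1.11 − 0.18)^1.86 = 35.7 × 0.93^1.86 = 31.19 m³/s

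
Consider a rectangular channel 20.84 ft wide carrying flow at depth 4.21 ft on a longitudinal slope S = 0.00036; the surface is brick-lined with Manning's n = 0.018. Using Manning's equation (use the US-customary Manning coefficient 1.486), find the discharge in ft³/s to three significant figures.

286 ft³/s

A = b·y = 20.84 × 4.21 = 87.74 ft²
P = b + 2y = 20.84 + 2×4.21 = 29.26 ft
R = A/P = 87.74/29.26 = 2.999 ft
Q = (1.486/n)·A·R^(2/3)·S^(1/2) = (1.486/0.018) × 87.74 × 2.999^(2/3) × 0.00036^(1/2) = 285.8 ft³/s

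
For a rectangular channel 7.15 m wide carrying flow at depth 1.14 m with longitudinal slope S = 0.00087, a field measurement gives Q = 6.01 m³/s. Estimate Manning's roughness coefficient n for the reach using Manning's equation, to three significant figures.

0.0363

A = b·y = 7.15 × 1.14 = 8.151 m²
P = b + 2y = 7.15 + 2×1.14 = 9.430 m
R = A/P = 8.151/9.430 = 0.8644 m
n = (1/Q)·A·R^(2/3)·S^(1/2) = (1/6.01) × 8.151 × 0.9074 × 0.02950 = 0.03630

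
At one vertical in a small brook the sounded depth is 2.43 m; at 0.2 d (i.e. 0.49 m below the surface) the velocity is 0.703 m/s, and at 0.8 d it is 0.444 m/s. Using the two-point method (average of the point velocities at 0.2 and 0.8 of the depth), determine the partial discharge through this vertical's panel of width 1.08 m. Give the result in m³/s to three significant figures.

1.51 m³/s

v̄ = (0.703 + 0.444) / 2 = 0.5735 m/s
q = v̄ × d × w = 0.5735 × 2.43 × 1.08 = 1.505 m³/s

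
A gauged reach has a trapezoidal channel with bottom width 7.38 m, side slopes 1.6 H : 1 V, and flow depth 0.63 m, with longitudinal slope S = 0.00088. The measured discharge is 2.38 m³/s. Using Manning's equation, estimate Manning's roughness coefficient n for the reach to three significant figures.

A = (b + z·y)·y = (7.38 + 1.6×0.63)×0.63 = 5.284 m²
P = b + 2y√(1+z²) = 7.38 + 2×0.63×√(1+1.6²) = 9.757 m
R = A/P = 5.284/9.757 = 0.5416 m
n = (1/Q)·A·R^(2/3)·S^(1/2) = (1/2.38) × 5.284 × 0.6644 × 0.02966 = 0.04376

0.0438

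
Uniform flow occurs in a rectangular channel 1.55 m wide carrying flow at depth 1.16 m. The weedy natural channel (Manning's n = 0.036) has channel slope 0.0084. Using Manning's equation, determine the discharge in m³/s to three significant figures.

A = b·y = 1.55 × 1.16 = 1.798 m²
P = b + 2y = 1.55 + 2×1.16 = 3.870 m
R = A/P = 1.798/3.870 = 0.4646 m
Q = (1/n)·A·R^(2/3)·S^(1/2) = (1/0.036) × 1.798 × 0.4646^(2/3) × 0.0084^(1/2) = 2.746 m³/s

2.75 m³/s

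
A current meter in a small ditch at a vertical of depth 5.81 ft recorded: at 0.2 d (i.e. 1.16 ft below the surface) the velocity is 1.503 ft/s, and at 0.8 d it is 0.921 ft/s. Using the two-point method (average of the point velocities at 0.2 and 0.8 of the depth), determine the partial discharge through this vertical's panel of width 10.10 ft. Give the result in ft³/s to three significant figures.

v̄ = (1.503 + 0.921) / 2 = 1.212 ft/s
q = v̄ × d × w = 1.212 × 5.81 × 10.10 = 71.12 ft³/s

71.1 ft³/s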